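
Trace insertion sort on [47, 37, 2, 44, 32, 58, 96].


Initial: [47, 37, 2, 44, 32, 58, 96]
Insert 37: [37, 47, 2, 44, 32, 58, 96]
Insert 2: [2, 37, 47, 44, 32, 58, 96]
Insert 44: [2, 37, 44, 47, 32, 58, 96]
Insert 32: [2, 32, 37, 44, 47, 58, 96]
Insert 58: [2, 32, 37, 44, 47, 58, 96]
Insert 96: [2, 32, 37, 44, 47, 58, 96]

Sorted: [2, 32, 37, 44, 47, 58, 96]


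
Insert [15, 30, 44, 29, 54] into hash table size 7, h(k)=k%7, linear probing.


Insert 15: h=1 -> slot 1
Insert 30: h=2 -> slot 2
Insert 44: h=2, 1 probes -> slot 3
Insert 29: h=1, 3 probes -> slot 4
Insert 54: h=5 -> slot 5

Table: [None, 15, 30, 44, 29, 54, None]


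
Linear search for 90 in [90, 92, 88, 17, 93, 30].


i=0: 90==90 found!

Found at 0, 1 comps


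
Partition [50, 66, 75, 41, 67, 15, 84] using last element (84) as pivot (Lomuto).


Pivot: 84
  50 <= 84: advance i (no swap)
  66 <= 84: advance i (no swap)
  75 <= 84: advance i (no swap)
  41 <= 84: advance i (no swap)
  67 <= 84: advance i (no swap)
  15 <= 84: advance i (no swap)
Place pivot at 6: [50, 66, 75, 41, 67, 15, 84]

Partitioned: [50, 66, 75, 41, 67, 15, 84]


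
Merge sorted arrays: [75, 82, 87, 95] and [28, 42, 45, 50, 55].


Take 28 from B
Take 42 from B
Take 45 from B
Take 50 from B
Take 55 from B

Merged: [28, 42, 45, 50, 55, 75, 82, 87, 95]


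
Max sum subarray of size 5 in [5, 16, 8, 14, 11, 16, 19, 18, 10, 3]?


[0:5]: 54
[1:6]: 65
[2:7]: 68
[3:8]: 78
[4:9]: 74
[5:10]: 66

Max: 78 at [3:8]


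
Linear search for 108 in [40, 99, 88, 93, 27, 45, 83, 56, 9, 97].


i=0: 40!=108
i=1: 99!=108
i=2: 88!=108
i=3: 93!=108
i=4: 27!=108
i=5: 45!=108
i=6: 83!=108
i=7: 56!=108
i=8: 9!=108
i=9: 97!=108

Not found, 10 comps


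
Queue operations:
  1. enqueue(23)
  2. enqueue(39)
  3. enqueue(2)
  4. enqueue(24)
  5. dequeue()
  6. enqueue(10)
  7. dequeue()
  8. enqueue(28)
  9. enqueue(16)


enqueue(23) -> [23]
enqueue(39) -> [23, 39]
enqueue(2) -> [23, 39, 2]
enqueue(24) -> [23, 39, 2, 24]
dequeue()->23, [39, 2, 24]
enqueue(10) -> [39, 2, 24, 10]
dequeue()->39, [2, 24, 10]
enqueue(28) -> [2, 24, 10, 28]
enqueue(16) -> [2, 24, 10, 28, 16]

Final queue: [2, 24, 10, 28, 16]


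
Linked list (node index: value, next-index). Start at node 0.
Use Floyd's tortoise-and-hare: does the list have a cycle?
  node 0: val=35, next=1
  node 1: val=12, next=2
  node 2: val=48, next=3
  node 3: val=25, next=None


Floyd's tortoise (slow, +1) and hare (fast, +2):
  init: slow=0, fast=0
  step 1: slow=1, fast=2
  step 2: fast 2->3->None, no cycle

Cycle: no


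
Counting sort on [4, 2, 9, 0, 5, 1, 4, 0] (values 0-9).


Input: [4, 2, 9, 0, 5, 1, 4, 0]
Counts: [2, 1, 1, 0, 2, 1, 0, 0, 0, 1]

Sorted: [0, 0, 1, 2, 4, 4, 5, 9]


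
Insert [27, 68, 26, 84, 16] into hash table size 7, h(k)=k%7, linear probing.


Insert 27: h=6 -> slot 6
Insert 68: h=5 -> slot 5
Insert 26: h=5, 2 probes -> slot 0
Insert 84: h=0, 1 probes -> slot 1
Insert 16: h=2 -> slot 2

Table: [26, 84, 16, None, None, 68, 27]


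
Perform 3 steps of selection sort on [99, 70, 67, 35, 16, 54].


Initial: [99, 70, 67, 35, 16, 54]
Step 1: min=16 at 4
  Swap: [16, 70, 67, 35, 99, 54]
Step 2: min=35 at 3
  Swap: [16, 35, 67, 70, 99, 54]
Step 3: min=54 at 5
  Swap: [16, 35, 54, 70, 99, 67]

After 3 steps: [16, 35, 54, 70, 99, 67]


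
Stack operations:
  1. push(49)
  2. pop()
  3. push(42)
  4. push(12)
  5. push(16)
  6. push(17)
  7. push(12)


push(49) -> [49]
pop()->49, []
push(42) -> [42]
push(12) -> [42, 12]
push(16) -> [42, 12, 16]
push(17) -> [42, 12, 16, 17]
push(12) -> [42, 12, 16, 17, 12]

Final stack: [42, 12, 16, 17, 12]


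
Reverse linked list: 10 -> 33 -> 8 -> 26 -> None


Step 1: curr=10, set curr.next=prev(None) | reversed so far: 10
Step 2: curr=33, set curr.next=prev(10) | reversed so far: 33 -> 10
Step 3: curr=8, set curr.next=prev(33) | reversed so far: 8 -> 33 -> 10
Step 4: curr=26, set curr.next=prev(8) | reversed so far: 26 -> 8 -> 33 -> 10

26 -> 8 -> 33 -> 10 -> None


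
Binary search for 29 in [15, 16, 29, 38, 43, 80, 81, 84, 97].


Step 1: lo=0, hi=8, mid=4, val=43
Step 2: lo=0, hi=3, mid=1, val=16
Step 3: lo=2, hi=3, mid=2, val=29

Found at index 2


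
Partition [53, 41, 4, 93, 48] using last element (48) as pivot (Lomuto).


Pivot: 48
  41 <= 48: swap -> [41, 53, 4, 93, 48]
  4 <= 48: swap -> [41, 4, 53, 93, 48]
Place pivot at 2: [41, 4, 48, 93, 53]

Partitioned: [41, 4, 48, 93, 53]


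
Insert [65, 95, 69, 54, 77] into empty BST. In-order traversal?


Insert 65: root
Insert 95: R from 65
Insert 69: R from 65 -> L from 95
Insert 54: L from 65
Insert 77: R from 65 -> L from 95 -> R from 69

In-order: [54, 65, 69, 77, 95]


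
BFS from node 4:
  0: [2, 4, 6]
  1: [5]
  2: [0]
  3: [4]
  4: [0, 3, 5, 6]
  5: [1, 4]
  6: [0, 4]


Visit 4, enqueue [0, 3, 5, 6]
Visit 0, enqueue [2]
Visit 3, enqueue []
Visit 5, enqueue [1]
Visit 6, enqueue []
Visit 2, enqueue []
Visit 1, enqueue []

BFS order: [4, 0, 3, 5, 6, 2, 1]


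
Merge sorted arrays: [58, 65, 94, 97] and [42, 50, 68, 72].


Take 42 from B
Take 50 from B
Take 58 from A
Take 65 from A
Take 68 from B
Take 72 from B

Merged: [42, 50, 58, 65, 68, 72, 94, 97]


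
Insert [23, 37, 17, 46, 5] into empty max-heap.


Insert 23: [23]
Insert 37: [37, 23]
Insert 17: [37, 23, 17]
Insert 46: [46, 37, 17, 23]
Insert 5: [46, 37, 17, 23, 5]

Final heap: [46, 37, 17, 23, 5]


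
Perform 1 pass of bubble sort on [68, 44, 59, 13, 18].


Initial: [68, 44, 59, 13, 18]
Pass 1: [44, 59, 13, 18, 68] (4 swaps)

After 1 pass: [44, 59, 13, 18, 68]


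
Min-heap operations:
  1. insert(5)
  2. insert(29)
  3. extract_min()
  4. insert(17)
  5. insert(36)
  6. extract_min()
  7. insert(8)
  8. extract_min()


insert(5) -> [5]
insert(29) -> [5, 29]
extract_min()->5, [29]
insert(17) -> [17, 29]
insert(36) -> [17, 29, 36]
extract_min()->17, [29, 36]
insert(8) -> [8, 36, 29]
extract_min()->8, [29, 36]

Final heap: [29, 36]


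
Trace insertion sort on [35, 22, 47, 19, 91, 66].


Initial: [35, 22, 47, 19, 91, 66]
Insert 22: [22, 35, 47, 19, 91, 66]
Insert 47: [22, 35, 47, 19, 91, 66]
Insert 19: [19, 22, 35, 47, 91, 66]
Insert 91: [19, 22, 35, 47, 91, 66]
Insert 66: [19, 22, 35, 47, 66, 91]

Sorted: [19, 22, 35, 47, 66, 91]


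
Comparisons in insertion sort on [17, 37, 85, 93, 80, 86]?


Algorithm: insertion sort
Input: [17, 37, 85, 93, 80, 86]
Sorted: [17, 37, 80, 85, 86, 93]

8


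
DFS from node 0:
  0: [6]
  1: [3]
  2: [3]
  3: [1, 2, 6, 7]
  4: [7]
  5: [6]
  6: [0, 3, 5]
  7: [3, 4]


Visit 0, push [6]
Visit 6, push [5, 3]
Visit 3, push [7, 2, 1]
Visit 1, push []
Visit 2, push []
Visit 7, push [4]
Visit 4, push []
Visit 5, push []

DFS order: [0, 6, 3, 1, 2, 7, 4, 5]


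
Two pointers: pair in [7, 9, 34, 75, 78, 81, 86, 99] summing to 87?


lo=0(7)+hi=7(99)=106
lo=0(7)+hi=6(86)=93
lo=0(7)+hi=5(81)=88
lo=0(7)+hi=4(78)=85
lo=1(9)+hi=4(78)=87

Yes: 9+78=87


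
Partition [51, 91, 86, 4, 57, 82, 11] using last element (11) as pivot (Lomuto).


Pivot: 11
  4 <= 11: swap -> [4, 91, 86, 51, 57, 82, 11]
Place pivot at 1: [4, 11, 86, 51, 57, 82, 91]

Partitioned: [4, 11, 86, 51, 57, 82, 91]


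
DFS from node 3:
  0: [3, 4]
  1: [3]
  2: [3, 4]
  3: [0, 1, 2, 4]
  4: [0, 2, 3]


Visit 3, push [4, 2, 1, 0]
Visit 0, push [4]
Visit 4, push [2]
Visit 2, push []
Visit 1, push []

DFS order: [3, 0, 4, 2, 1]


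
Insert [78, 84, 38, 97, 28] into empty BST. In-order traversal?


Insert 78: root
Insert 84: R from 78
Insert 38: L from 78
Insert 97: R from 78 -> R from 84
Insert 28: L from 78 -> L from 38

In-order: [28, 38, 78, 84, 97]


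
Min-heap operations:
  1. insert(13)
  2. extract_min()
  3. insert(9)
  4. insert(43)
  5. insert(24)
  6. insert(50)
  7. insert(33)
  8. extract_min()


insert(13) -> [13]
extract_min()->13, []
insert(9) -> [9]
insert(43) -> [9, 43]
insert(24) -> [9, 43, 24]
insert(50) -> [9, 43, 24, 50]
insert(33) -> [9, 33, 24, 50, 43]
extract_min()->9, [24, 33, 43, 50]

Final heap: [24, 33, 43, 50]


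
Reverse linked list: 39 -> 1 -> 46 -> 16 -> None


Step 1: curr=39, set curr.next=prev(None) | reversed so far: 39
Step 2: curr=1, set curr.next=prev(39) | reversed so far: 1 -> 39
Step 3: curr=46, set curr.next=prev(1) | reversed so far: 46 -> 1 -> 39
Step 4: curr=16, set curr.next=prev(46) | reversed so far: 16 -> 46 -> 1 -> 39

16 -> 46 -> 1 -> 39 -> None


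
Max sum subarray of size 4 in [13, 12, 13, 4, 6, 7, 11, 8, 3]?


[0:4]: 42
[1:5]: 35
[2:6]: 30
[3:7]: 28
[4:8]: 32
[5:9]: 29

Max: 42 at [0:4]


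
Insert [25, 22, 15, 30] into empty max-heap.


Insert 25: [25]
Insert 22: [25, 22]
Insert 15: [25, 22, 15]
Insert 30: [30, 25, 15, 22]

Final heap: [30, 25, 15, 22]


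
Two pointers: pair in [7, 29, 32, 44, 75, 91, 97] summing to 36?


lo=0(7)+hi=6(97)=104
lo=0(7)+hi=5(91)=98
lo=0(7)+hi=4(75)=82
lo=0(7)+hi=3(44)=51
lo=0(7)+hi=2(32)=39
lo=0(7)+hi=1(29)=36

Yes: 7+29=36


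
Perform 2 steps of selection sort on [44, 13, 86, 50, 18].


Initial: [44, 13, 86, 50, 18]
Step 1: min=13 at 1
  Swap: [13, 44, 86, 50, 18]
Step 2: min=18 at 4
  Swap: [13, 18, 86, 50, 44]

After 2 steps: [13, 18, 86, 50, 44]


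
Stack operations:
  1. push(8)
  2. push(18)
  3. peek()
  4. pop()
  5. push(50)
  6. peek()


push(8) -> [8]
push(18) -> [8, 18]
peek()->18
pop()->18, [8]
push(50) -> [8, 50]
peek()->50

Final stack: [8, 50]


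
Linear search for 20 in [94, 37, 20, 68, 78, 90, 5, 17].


i=0: 94!=20
i=1: 37!=20
i=2: 20==20 found!

Found at 2, 3 comps


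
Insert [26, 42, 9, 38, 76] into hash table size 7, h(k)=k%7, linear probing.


Insert 26: h=5 -> slot 5
Insert 42: h=0 -> slot 0
Insert 9: h=2 -> slot 2
Insert 38: h=3 -> slot 3
Insert 76: h=6 -> slot 6

Table: [42, None, 9, 38, None, 26, 76]


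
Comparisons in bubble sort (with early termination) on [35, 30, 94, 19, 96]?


Algorithm: bubble sort (with early termination)
Input: [35, 30, 94, 19, 96]
Sorted: [19, 30, 35, 94, 96]

10


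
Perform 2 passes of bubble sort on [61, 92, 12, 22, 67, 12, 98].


Initial: [61, 92, 12, 22, 67, 12, 98]
Pass 1: [61, 12, 22, 67, 12, 92, 98] (4 swaps)
Pass 2: [12, 22, 61, 12, 67, 92, 98] (3 swaps)

After 2 passes: [12, 22, 61, 12, 67, 92, 98]


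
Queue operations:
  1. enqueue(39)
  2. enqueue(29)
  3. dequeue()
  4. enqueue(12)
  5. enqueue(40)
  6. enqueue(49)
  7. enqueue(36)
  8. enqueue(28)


enqueue(39) -> [39]
enqueue(29) -> [39, 29]
dequeue()->39, [29]
enqueue(12) -> [29, 12]
enqueue(40) -> [29, 12, 40]
enqueue(49) -> [29, 12, 40, 49]
enqueue(36) -> [29, 12, 40, 49, 36]
enqueue(28) -> [29, 12, 40, 49, 36, 28]

Final queue: [29, 12, 40, 49, 36, 28]


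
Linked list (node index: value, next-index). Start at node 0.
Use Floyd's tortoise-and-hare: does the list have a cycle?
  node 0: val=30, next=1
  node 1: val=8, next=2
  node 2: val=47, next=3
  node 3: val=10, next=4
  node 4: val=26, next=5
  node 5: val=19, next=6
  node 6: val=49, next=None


Floyd's tortoise (slow, +1) and hare (fast, +2):
  init: slow=0, fast=0
  step 1: slow=1, fast=2
  step 2: slow=2, fast=4
  step 3: slow=3, fast=6
  step 4: fast -> None, no cycle

Cycle: no


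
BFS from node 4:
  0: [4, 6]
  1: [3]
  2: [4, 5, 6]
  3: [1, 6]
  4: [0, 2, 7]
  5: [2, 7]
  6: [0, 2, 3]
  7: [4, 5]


Visit 4, enqueue [0, 2, 7]
Visit 0, enqueue [6]
Visit 2, enqueue [5]
Visit 7, enqueue []
Visit 6, enqueue [3]
Visit 5, enqueue []
Visit 3, enqueue [1]
Visit 1, enqueue []

BFS order: [4, 0, 2, 7, 6, 5, 3, 1]


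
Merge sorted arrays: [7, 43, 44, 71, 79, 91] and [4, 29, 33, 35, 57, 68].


Take 4 from B
Take 7 from A
Take 29 from B
Take 33 from B
Take 35 from B
Take 43 from A
Take 44 from A
Take 57 from B
Take 68 from B

Merged: [4, 7, 29, 33, 35, 43, 44, 57, 68, 71, 79, 91]


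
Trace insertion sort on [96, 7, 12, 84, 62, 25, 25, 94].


Initial: [96, 7, 12, 84, 62, 25, 25, 94]
Insert 7: [7, 96, 12, 84, 62, 25, 25, 94]
Insert 12: [7, 12, 96, 84, 62, 25, 25, 94]
Insert 84: [7, 12, 84, 96, 62, 25, 25, 94]
Insert 62: [7, 12, 62, 84, 96, 25, 25, 94]
Insert 25: [7, 12, 25, 62, 84, 96, 25, 94]
Insert 25: [7, 12, 25, 25, 62, 84, 96, 94]
Insert 94: [7, 12, 25, 25, 62, 84, 94, 96]

Sorted: [7, 12, 25, 25, 62, 84, 94, 96]


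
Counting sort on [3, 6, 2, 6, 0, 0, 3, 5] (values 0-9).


Input: [3, 6, 2, 6, 0, 0, 3, 5]
Counts: [2, 0, 1, 2, 0, 1, 2, 0, 0, 0]

Sorted: [0, 0, 2, 3, 3, 5, 6, 6]


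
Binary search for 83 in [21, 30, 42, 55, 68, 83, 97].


Step 1: lo=0, hi=6, mid=3, val=55
Step 2: lo=4, hi=6, mid=5, val=83

Found at index 5


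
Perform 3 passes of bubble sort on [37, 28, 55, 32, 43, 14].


Initial: [37, 28, 55, 32, 43, 14]
Pass 1: [28, 37, 32, 43, 14, 55] (4 swaps)
Pass 2: [28, 32, 37, 14, 43, 55] (2 swaps)
Pass 3: [28, 32, 14, 37, 43, 55] (1 swaps)

After 3 passes: [28, 32, 14, 37, 43, 55]


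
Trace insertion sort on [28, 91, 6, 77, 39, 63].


Initial: [28, 91, 6, 77, 39, 63]
Insert 91: [28, 91, 6, 77, 39, 63]
Insert 6: [6, 28, 91, 77, 39, 63]
Insert 77: [6, 28, 77, 91, 39, 63]
Insert 39: [6, 28, 39, 77, 91, 63]
Insert 63: [6, 28, 39, 63, 77, 91]

Sorted: [6, 28, 39, 63, 77, 91]


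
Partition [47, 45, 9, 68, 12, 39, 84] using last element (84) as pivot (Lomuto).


Pivot: 84
  47 <= 84: advance i (no swap)
  45 <= 84: advance i (no swap)
  9 <= 84: advance i (no swap)
  68 <= 84: advance i (no swap)
  12 <= 84: advance i (no swap)
  39 <= 84: advance i (no swap)
Place pivot at 6: [47, 45, 9, 68, 12, 39, 84]

Partitioned: [47, 45, 9, 68, 12, 39, 84]


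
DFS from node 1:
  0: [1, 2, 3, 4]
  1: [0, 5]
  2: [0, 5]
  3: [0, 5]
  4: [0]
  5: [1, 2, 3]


Visit 1, push [5, 0]
Visit 0, push [4, 3, 2]
Visit 2, push [5]
Visit 5, push [3]
Visit 3, push []
Visit 4, push []

DFS order: [1, 0, 2, 5, 3, 4]


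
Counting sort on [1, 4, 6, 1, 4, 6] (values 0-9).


Input: [1, 4, 6, 1, 4, 6]
Counts: [0, 2, 0, 0, 2, 0, 2, 0, 0, 0]

Sorted: [1, 1, 4, 4, 6, 6]


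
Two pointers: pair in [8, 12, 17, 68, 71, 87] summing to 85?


lo=0(8)+hi=5(87)=95
lo=0(8)+hi=4(71)=79
lo=1(12)+hi=4(71)=83
lo=2(17)+hi=4(71)=88
lo=2(17)+hi=3(68)=85

Yes: 17+68=85


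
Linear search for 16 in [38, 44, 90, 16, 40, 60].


i=0: 38!=16
i=1: 44!=16
i=2: 90!=16
i=3: 16==16 found!

Found at 3, 4 comps


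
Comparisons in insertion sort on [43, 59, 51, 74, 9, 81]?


Algorithm: insertion sort
Input: [43, 59, 51, 74, 9, 81]
Sorted: [9, 43, 51, 59, 74, 81]

9


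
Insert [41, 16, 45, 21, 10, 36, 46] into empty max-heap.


Insert 41: [41]
Insert 16: [41, 16]
Insert 45: [45, 16, 41]
Insert 21: [45, 21, 41, 16]
Insert 10: [45, 21, 41, 16, 10]
Insert 36: [45, 21, 41, 16, 10, 36]
Insert 46: [46, 21, 45, 16, 10, 36, 41]

Final heap: [46, 21, 45, 16, 10, 36, 41]


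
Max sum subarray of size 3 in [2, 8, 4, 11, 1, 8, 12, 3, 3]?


[0:3]: 14
[1:4]: 23
[2:5]: 16
[3:6]: 20
[4:7]: 21
[5:8]: 23
[6:9]: 18

Max: 23 at [1:4]


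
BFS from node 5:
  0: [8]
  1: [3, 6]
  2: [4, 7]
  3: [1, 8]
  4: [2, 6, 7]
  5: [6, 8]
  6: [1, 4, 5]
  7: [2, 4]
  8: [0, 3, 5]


Visit 5, enqueue [6, 8]
Visit 6, enqueue [1, 4]
Visit 8, enqueue [0, 3]
Visit 1, enqueue []
Visit 4, enqueue [2, 7]
Visit 0, enqueue []
Visit 3, enqueue []
Visit 2, enqueue []
Visit 7, enqueue []

BFS order: [5, 6, 8, 1, 4, 0, 3, 2, 7]


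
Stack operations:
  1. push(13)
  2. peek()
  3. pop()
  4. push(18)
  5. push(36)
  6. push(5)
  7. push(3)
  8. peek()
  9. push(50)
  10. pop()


push(13) -> [13]
peek()->13
pop()->13, []
push(18) -> [18]
push(36) -> [18, 36]
push(5) -> [18, 36, 5]
push(3) -> [18, 36, 5, 3]
peek()->3
push(50) -> [18, 36, 5, 3, 50]
pop()->50, [18, 36, 5, 3]

Final stack: [18, 36, 5, 3]


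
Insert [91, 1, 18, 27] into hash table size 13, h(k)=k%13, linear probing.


Insert 91: h=0 -> slot 0
Insert 1: h=1 -> slot 1
Insert 18: h=5 -> slot 5
Insert 27: h=1, 1 probes -> slot 2

Table: [91, 1, 27, None, None, 18, None, None, None, None, None, None, None]


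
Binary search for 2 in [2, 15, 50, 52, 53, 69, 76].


Step 1: lo=0, hi=6, mid=3, val=52
Step 2: lo=0, hi=2, mid=1, val=15
Step 3: lo=0, hi=0, mid=0, val=2

Found at index 0


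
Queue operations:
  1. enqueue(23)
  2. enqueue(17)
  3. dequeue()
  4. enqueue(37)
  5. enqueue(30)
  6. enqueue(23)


enqueue(23) -> [23]
enqueue(17) -> [23, 17]
dequeue()->23, [17]
enqueue(37) -> [17, 37]
enqueue(30) -> [17, 37, 30]
enqueue(23) -> [17, 37, 30, 23]

Final queue: [17, 37, 30, 23]


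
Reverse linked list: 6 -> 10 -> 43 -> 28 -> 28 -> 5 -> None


Step 1: curr=6, set curr.next=prev(None) | reversed so far: 6
Step 2: curr=10, set curr.next=prev(6) | reversed so far: 10 -> 6
Step 3: curr=43, set curr.next=prev(10) | reversed so far: 43 -> 10 -> 6
Step 4: curr=28, set curr.next=prev(43) | reversed so far: 28 -> 43 -> 10 -> 6
Step 5: curr=28, set curr.next=prev(28) | reversed so far: 28 -> 28 -> 43 -> 10 -> 6
Step 6: curr=5, set curr.next=prev(28) | reversed so far: 5 -> 28 -> 28 -> 43 -> 10 -> 6

5 -> 28 -> 28 -> 43 -> 10 -> 6 -> None


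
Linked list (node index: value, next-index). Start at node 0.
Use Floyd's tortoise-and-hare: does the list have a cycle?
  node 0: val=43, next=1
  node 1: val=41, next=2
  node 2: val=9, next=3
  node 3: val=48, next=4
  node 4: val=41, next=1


Floyd's tortoise (slow, +1) and hare (fast, +2):
  init: slow=0, fast=0
  step 1: slow=1, fast=2
  step 2: slow=2, fast=4
  step 3: slow=3, fast=2
  step 4: slow=4, fast=4
  slow == fast at node 4: cycle detected

Cycle: yes


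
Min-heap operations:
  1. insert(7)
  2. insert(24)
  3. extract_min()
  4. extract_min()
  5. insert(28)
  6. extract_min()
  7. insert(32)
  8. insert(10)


insert(7) -> [7]
insert(24) -> [7, 24]
extract_min()->7, [24]
extract_min()->24, []
insert(28) -> [28]
extract_min()->28, []
insert(32) -> [32]
insert(10) -> [10, 32]

Final heap: [10, 32]


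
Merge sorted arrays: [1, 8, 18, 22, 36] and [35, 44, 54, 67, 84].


Take 1 from A
Take 8 from A
Take 18 from A
Take 22 from A
Take 35 from B
Take 36 from A

Merged: [1, 8, 18, 22, 35, 36, 44, 54, 67, 84]


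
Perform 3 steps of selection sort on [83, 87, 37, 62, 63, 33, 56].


Initial: [83, 87, 37, 62, 63, 33, 56]
Step 1: min=33 at 5
  Swap: [33, 87, 37, 62, 63, 83, 56]
Step 2: min=37 at 2
  Swap: [33, 37, 87, 62, 63, 83, 56]
Step 3: min=56 at 6
  Swap: [33, 37, 56, 62, 63, 83, 87]

After 3 steps: [33, 37, 56, 62, 63, 83, 87]


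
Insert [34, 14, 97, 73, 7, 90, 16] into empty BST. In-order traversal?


Insert 34: root
Insert 14: L from 34
Insert 97: R from 34
Insert 73: R from 34 -> L from 97
Insert 7: L from 34 -> L from 14
Insert 90: R from 34 -> L from 97 -> R from 73
Insert 16: L from 34 -> R from 14

In-order: [7, 14, 16, 34, 73, 90, 97]


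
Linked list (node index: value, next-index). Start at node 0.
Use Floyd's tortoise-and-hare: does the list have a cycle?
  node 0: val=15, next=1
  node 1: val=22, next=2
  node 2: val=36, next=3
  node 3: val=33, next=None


Floyd's tortoise (slow, +1) and hare (fast, +2):
  init: slow=0, fast=0
  step 1: slow=1, fast=2
  step 2: fast 2->3->None, no cycle

Cycle: no


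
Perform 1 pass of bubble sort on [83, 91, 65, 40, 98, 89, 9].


Initial: [83, 91, 65, 40, 98, 89, 9]
Pass 1: [83, 65, 40, 91, 89, 9, 98] (4 swaps)

After 1 pass: [83, 65, 40, 91, 89, 9, 98]


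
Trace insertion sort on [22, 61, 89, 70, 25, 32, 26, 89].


Initial: [22, 61, 89, 70, 25, 32, 26, 89]
Insert 61: [22, 61, 89, 70, 25, 32, 26, 89]
Insert 89: [22, 61, 89, 70, 25, 32, 26, 89]
Insert 70: [22, 61, 70, 89, 25, 32, 26, 89]
Insert 25: [22, 25, 61, 70, 89, 32, 26, 89]
Insert 32: [22, 25, 32, 61, 70, 89, 26, 89]
Insert 26: [22, 25, 26, 32, 61, 70, 89, 89]
Insert 89: [22, 25, 26, 32, 61, 70, 89, 89]

Sorted: [22, 25, 26, 32, 61, 70, 89, 89]


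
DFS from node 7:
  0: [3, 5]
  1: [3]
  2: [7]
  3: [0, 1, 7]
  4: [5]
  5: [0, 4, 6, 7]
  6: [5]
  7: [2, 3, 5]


Visit 7, push [5, 3, 2]
Visit 2, push []
Visit 3, push [1, 0]
Visit 0, push [5]
Visit 5, push [6, 4]
Visit 4, push []
Visit 6, push []
Visit 1, push []

DFS order: [7, 2, 3, 0, 5, 4, 6, 1]


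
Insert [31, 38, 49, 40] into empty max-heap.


Insert 31: [31]
Insert 38: [38, 31]
Insert 49: [49, 31, 38]
Insert 40: [49, 40, 38, 31]

Final heap: [49, 40, 38, 31]


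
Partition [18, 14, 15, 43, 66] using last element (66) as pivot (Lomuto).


Pivot: 66
  18 <= 66: advance i (no swap)
  14 <= 66: advance i (no swap)
  15 <= 66: advance i (no swap)
  43 <= 66: advance i (no swap)
Place pivot at 4: [18, 14, 15, 43, 66]

Partitioned: [18, 14, 15, 43, 66]


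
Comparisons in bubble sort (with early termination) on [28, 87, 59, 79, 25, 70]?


Algorithm: bubble sort (with early termination)
Input: [28, 87, 59, 79, 25, 70]
Sorted: [25, 28, 59, 70, 79, 87]

15


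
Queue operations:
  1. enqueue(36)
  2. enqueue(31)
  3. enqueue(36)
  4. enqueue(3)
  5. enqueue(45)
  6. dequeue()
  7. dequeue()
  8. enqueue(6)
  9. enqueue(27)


enqueue(36) -> [36]
enqueue(31) -> [36, 31]
enqueue(36) -> [36, 31, 36]
enqueue(3) -> [36, 31, 36, 3]
enqueue(45) -> [36, 31, 36, 3, 45]
dequeue()->36, [31, 36, 3, 45]
dequeue()->31, [36, 3, 45]
enqueue(6) -> [36, 3, 45, 6]
enqueue(27) -> [36, 3, 45, 6, 27]

Final queue: [36, 3, 45, 6, 27]


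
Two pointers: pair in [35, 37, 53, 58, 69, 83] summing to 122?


lo=0(35)+hi=5(83)=118
lo=1(37)+hi=5(83)=120
lo=2(53)+hi=5(83)=136
lo=2(53)+hi=4(69)=122

Yes: 53+69=122


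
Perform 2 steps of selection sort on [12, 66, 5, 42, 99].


Initial: [12, 66, 5, 42, 99]
Step 1: min=5 at 2
  Swap: [5, 66, 12, 42, 99]
Step 2: min=12 at 2
  Swap: [5, 12, 66, 42, 99]

After 2 steps: [5, 12, 66, 42, 99]


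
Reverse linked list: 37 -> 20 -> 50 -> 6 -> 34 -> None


Step 1: curr=37, set curr.next=prev(None) | reversed so far: 37
Step 2: curr=20, set curr.next=prev(37) | reversed so far: 20 -> 37
Step 3: curr=50, set curr.next=prev(20) | reversed so far: 50 -> 20 -> 37
Step 4: curr=6, set curr.next=prev(50) | reversed so far: 6 -> 50 -> 20 -> 37
Step 5: curr=34, set curr.next=prev(6) | reversed so far: 34 -> 6 -> 50 -> 20 -> 37

34 -> 6 -> 50 -> 20 -> 37 -> None


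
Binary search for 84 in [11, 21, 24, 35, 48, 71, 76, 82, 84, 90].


Step 1: lo=0, hi=9, mid=4, val=48
Step 2: lo=5, hi=9, mid=7, val=82
Step 3: lo=8, hi=9, mid=8, val=84

Found at index 8


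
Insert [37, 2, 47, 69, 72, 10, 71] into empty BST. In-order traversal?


Insert 37: root
Insert 2: L from 37
Insert 47: R from 37
Insert 69: R from 37 -> R from 47
Insert 72: R from 37 -> R from 47 -> R from 69
Insert 10: L from 37 -> R from 2
Insert 71: R from 37 -> R from 47 -> R from 69 -> L from 72

In-order: [2, 10, 37, 47, 69, 71, 72]


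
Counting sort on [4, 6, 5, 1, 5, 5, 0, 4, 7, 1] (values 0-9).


Input: [4, 6, 5, 1, 5, 5, 0, 4, 7, 1]
Counts: [1, 2, 0, 0, 2, 3, 1, 1, 0, 0]

Sorted: [0, 1, 1, 4, 4, 5, 5, 5, 6, 7]


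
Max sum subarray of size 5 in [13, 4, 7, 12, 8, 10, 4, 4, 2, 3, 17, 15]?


[0:5]: 44
[1:6]: 41
[2:7]: 41
[3:8]: 38
[4:9]: 28
[5:10]: 23
[6:11]: 30
[7:12]: 41

Max: 44 at [0:5]


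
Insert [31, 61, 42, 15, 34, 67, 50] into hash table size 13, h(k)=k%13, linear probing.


Insert 31: h=5 -> slot 5
Insert 61: h=9 -> slot 9
Insert 42: h=3 -> slot 3
Insert 15: h=2 -> slot 2
Insert 34: h=8 -> slot 8
Insert 67: h=2, 2 probes -> slot 4
Insert 50: h=11 -> slot 11

Table: [None, None, 15, 42, 67, 31, None, None, 34, 61, None, 50, None]


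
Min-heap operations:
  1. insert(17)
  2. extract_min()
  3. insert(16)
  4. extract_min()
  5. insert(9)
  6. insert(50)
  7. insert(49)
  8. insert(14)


insert(17) -> [17]
extract_min()->17, []
insert(16) -> [16]
extract_min()->16, []
insert(9) -> [9]
insert(50) -> [9, 50]
insert(49) -> [9, 50, 49]
insert(14) -> [9, 14, 49, 50]

Final heap: [9, 14, 49, 50]


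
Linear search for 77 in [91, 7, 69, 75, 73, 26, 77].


i=0: 91!=77
i=1: 7!=77
i=2: 69!=77
i=3: 75!=77
i=4: 73!=77
i=5: 26!=77
i=6: 77==77 found!

Found at 6, 7 comps


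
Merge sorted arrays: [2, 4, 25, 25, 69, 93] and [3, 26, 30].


Take 2 from A
Take 3 from B
Take 4 from A
Take 25 from A
Take 25 from A
Take 26 from B
Take 30 from B

Merged: [2, 3, 4, 25, 25, 26, 30, 69, 93]


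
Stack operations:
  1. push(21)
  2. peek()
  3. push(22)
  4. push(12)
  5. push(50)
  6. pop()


push(21) -> [21]
peek()->21
push(22) -> [21, 22]
push(12) -> [21, 22, 12]
push(50) -> [21, 22, 12, 50]
pop()->50, [21, 22, 12]

Final stack: [21, 22, 12]


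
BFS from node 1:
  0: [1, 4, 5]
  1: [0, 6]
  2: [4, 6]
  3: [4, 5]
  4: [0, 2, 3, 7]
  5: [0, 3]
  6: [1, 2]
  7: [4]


Visit 1, enqueue [0, 6]
Visit 0, enqueue [4, 5]
Visit 6, enqueue [2]
Visit 4, enqueue [3, 7]
Visit 5, enqueue []
Visit 2, enqueue []
Visit 3, enqueue []
Visit 7, enqueue []

BFS order: [1, 0, 6, 4, 5, 2, 3, 7]


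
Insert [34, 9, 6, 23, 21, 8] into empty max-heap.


Insert 34: [34]
Insert 9: [34, 9]
Insert 6: [34, 9, 6]
Insert 23: [34, 23, 6, 9]
Insert 21: [34, 23, 6, 9, 21]
Insert 8: [34, 23, 8, 9, 21, 6]

Final heap: [34, 23, 8, 9, 21, 6]


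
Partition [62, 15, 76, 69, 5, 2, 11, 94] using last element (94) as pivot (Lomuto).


Pivot: 94
  62 <= 94: advance i (no swap)
  15 <= 94: advance i (no swap)
  76 <= 94: advance i (no swap)
  69 <= 94: advance i (no swap)
  5 <= 94: advance i (no swap)
  2 <= 94: advance i (no swap)
  11 <= 94: advance i (no swap)
Place pivot at 7: [62, 15, 76, 69, 5, 2, 11, 94]

Partitioned: [62, 15, 76, 69, 5, 2, 11, 94]


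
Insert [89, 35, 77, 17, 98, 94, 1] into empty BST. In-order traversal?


Insert 89: root
Insert 35: L from 89
Insert 77: L from 89 -> R from 35
Insert 17: L from 89 -> L from 35
Insert 98: R from 89
Insert 94: R from 89 -> L from 98
Insert 1: L from 89 -> L from 35 -> L from 17

In-order: [1, 17, 35, 77, 89, 94, 98]


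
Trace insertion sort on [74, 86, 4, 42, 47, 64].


Initial: [74, 86, 4, 42, 47, 64]
Insert 86: [74, 86, 4, 42, 47, 64]
Insert 4: [4, 74, 86, 42, 47, 64]
Insert 42: [4, 42, 74, 86, 47, 64]
Insert 47: [4, 42, 47, 74, 86, 64]
Insert 64: [4, 42, 47, 64, 74, 86]

Sorted: [4, 42, 47, 64, 74, 86]


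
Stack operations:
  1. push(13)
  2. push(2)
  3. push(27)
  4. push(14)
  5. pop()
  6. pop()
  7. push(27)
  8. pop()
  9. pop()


push(13) -> [13]
push(2) -> [13, 2]
push(27) -> [13, 2, 27]
push(14) -> [13, 2, 27, 14]
pop()->14, [13, 2, 27]
pop()->27, [13, 2]
push(27) -> [13, 2, 27]
pop()->27, [13, 2]
pop()->2, [13]

Final stack: [13]


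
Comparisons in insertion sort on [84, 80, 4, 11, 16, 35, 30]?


Algorithm: insertion sort
Input: [84, 80, 4, 11, 16, 35, 30]
Sorted: [4, 11, 16, 30, 35, 80, 84]

16


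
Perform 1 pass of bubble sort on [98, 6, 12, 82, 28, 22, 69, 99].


Initial: [98, 6, 12, 82, 28, 22, 69, 99]
Pass 1: [6, 12, 82, 28, 22, 69, 98, 99] (6 swaps)

After 1 pass: [6, 12, 82, 28, 22, 69, 98, 99]


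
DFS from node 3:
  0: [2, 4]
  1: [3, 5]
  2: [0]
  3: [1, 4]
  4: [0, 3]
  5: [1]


Visit 3, push [4, 1]
Visit 1, push [5]
Visit 5, push []
Visit 4, push [0]
Visit 0, push [2]
Visit 2, push []

DFS order: [3, 1, 5, 4, 0, 2]


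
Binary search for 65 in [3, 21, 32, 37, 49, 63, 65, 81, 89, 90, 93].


Step 1: lo=0, hi=10, mid=5, val=63
Step 2: lo=6, hi=10, mid=8, val=89
Step 3: lo=6, hi=7, mid=6, val=65

Found at index 6


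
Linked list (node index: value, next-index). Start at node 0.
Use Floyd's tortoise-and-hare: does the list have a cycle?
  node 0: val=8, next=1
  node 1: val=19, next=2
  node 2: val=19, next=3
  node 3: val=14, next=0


Floyd's tortoise (slow, +1) and hare (fast, +2):
  init: slow=0, fast=0
  step 1: slow=1, fast=2
  step 2: slow=2, fast=0
  step 3: slow=3, fast=2
  step 4: slow=0, fast=0
  slow == fast at node 0: cycle detected

Cycle: yes


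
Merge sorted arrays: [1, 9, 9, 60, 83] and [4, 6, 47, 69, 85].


Take 1 from A
Take 4 from B
Take 6 from B
Take 9 from A
Take 9 from A
Take 47 from B
Take 60 from A
Take 69 from B
Take 83 from A

Merged: [1, 4, 6, 9, 9, 47, 60, 69, 83, 85]


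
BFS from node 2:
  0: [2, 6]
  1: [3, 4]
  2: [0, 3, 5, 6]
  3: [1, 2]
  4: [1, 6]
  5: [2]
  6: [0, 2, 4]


Visit 2, enqueue [0, 3, 5, 6]
Visit 0, enqueue []
Visit 3, enqueue [1]
Visit 5, enqueue []
Visit 6, enqueue [4]
Visit 1, enqueue []
Visit 4, enqueue []

BFS order: [2, 0, 3, 5, 6, 1, 4]


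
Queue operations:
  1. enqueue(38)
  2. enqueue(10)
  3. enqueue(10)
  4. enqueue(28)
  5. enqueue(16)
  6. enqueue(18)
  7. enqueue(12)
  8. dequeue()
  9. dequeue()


enqueue(38) -> [38]
enqueue(10) -> [38, 10]
enqueue(10) -> [38, 10, 10]
enqueue(28) -> [38, 10, 10, 28]
enqueue(16) -> [38, 10, 10, 28, 16]
enqueue(18) -> [38, 10, 10, 28, 16, 18]
enqueue(12) -> [38, 10, 10, 28, 16, 18, 12]
dequeue()->38, [10, 10, 28, 16, 18, 12]
dequeue()->10, [10, 28, 16, 18, 12]

Final queue: [10, 28, 16, 18, 12]


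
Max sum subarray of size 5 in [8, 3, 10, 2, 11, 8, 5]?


[0:5]: 34
[1:6]: 34
[2:7]: 36

Max: 36 at [2:7]


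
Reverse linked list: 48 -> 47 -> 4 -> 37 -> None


Step 1: curr=48, set curr.next=prev(None) | reversed so far: 48
Step 2: curr=47, set curr.next=prev(48) | reversed so far: 47 -> 48
Step 3: curr=4, set curr.next=prev(47) | reversed so far: 4 -> 47 -> 48
Step 4: curr=37, set curr.next=prev(4) | reversed so far: 37 -> 4 -> 47 -> 48

37 -> 4 -> 47 -> 48 -> None


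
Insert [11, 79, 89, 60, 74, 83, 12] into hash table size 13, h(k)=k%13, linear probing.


Insert 11: h=11 -> slot 11
Insert 79: h=1 -> slot 1
Insert 89: h=11, 1 probes -> slot 12
Insert 60: h=8 -> slot 8
Insert 74: h=9 -> slot 9
Insert 83: h=5 -> slot 5
Insert 12: h=12, 1 probes -> slot 0

Table: [12, 79, None, None, None, 83, None, None, 60, 74, None, 11, 89]


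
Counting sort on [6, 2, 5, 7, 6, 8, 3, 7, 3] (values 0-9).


Input: [6, 2, 5, 7, 6, 8, 3, 7, 3]
Counts: [0, 0, 1, 2, 0, 1, 2, 2, 1, 0]

Sorted: [2, 3, 3, 5, 6, 6, 7, 7, 8]


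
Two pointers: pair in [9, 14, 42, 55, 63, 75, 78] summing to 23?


lo=0(9)+hi=6(78)=87
lo=0(9)+hi=5(75)=84
lo=0(9)+hi=4(63)=72
lo=0(9)+hi=3(55)=64
lo=0(9)+hi=2(42)=51
lo=0(9)+hi=1(14)=23

Yes: 9+14=23


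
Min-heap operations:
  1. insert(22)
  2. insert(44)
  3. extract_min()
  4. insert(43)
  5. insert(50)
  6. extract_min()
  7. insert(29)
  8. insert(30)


insert(22) -> [22]
insert(44) -> [22, 44]
extract_min()->22, [44]
insert(43) -> [43, 44]
insert(50) -> [43, 44, 50]
extract_min()->43, [44, 50]
insert(29) -> [29, 50, 44]
insert(30) -> [29, 30, 44, 50]

Final heap: [29, 30, 44, 50]


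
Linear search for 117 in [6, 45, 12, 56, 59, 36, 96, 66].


i=0: 6!=117
i=1: 45!=117
i=2: 12!=117
i=3: 56!=117
i=4: 59!=117
i=5: 36!=117
i=6: 96!=117
i=7: 66!=117

Not found, 8 comps


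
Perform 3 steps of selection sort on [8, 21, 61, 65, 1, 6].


Initial: [8, 21, 61, 65, 1, 6]
Step 1: min=1 at 4
  Swap: [1, 21, 61, 65, 8, 6]
Step 2: min=6 at 5
  Swap: [1, 6, 61, 65, 8, 21]
Step 3: min=8 at 4
  Swap: [1, 6, 8, 65, 61, 21]

After 3 steps: [1, 6, 8, 65, 61, 21]


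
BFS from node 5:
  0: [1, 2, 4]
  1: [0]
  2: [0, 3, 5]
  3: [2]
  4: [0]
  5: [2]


Visit 5, enqueue [2]
Visit 2, enqueue [0, 3]
Visit 0, enqueue [1, 4]
Visit 3, enqueue []
Visit 1, enqueue []
Visit 4, enqueue []

BFS order: [5, 2, 0, 3, 1, 4]


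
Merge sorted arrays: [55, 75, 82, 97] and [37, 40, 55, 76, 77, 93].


Take 37 from B
Take 40 from B
Take 55 from A
Take 55 from B
Take 75 from A
Take 76 from B
Take 77 from B
Take 82 from A
Take 93 from B

Merged: [37, 40, 55, 55, 75, 76, 77, 82, 93, 97]


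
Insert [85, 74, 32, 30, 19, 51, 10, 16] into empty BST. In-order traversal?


Insert 85: root
Insert 74: L from 85
Insert 32: L from 85 -> L from 74
Insert 30: L from 85 -> L from 74 -> L from 32
Insert 19: L from 85 -> L from 74 -> L from 32 -> L from 30
Insert 51: L from 85 -> L from 74 -> R from 32
Insert 10: L from 85 -> L from 74 -> L from 32 -> L from 30 -> L from 19
Insert 16: L from 85 -> L from 74 -> L from 32 -> L from 30 -> L from 19 -> R from 10

In-order: [10, 16, 19, 30, 32, 51, 74, 85]


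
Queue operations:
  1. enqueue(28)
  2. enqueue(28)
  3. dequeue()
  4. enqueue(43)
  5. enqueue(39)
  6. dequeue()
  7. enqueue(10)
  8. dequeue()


enqueue(28) -> [28]
enqueue(28) -> [28, 28]
dequeue()->28, [28]
enqueue(43) -> [28, 43]
enqueue(39) -> [28, 43, 39]
dequeue()->28, [43, 39]
enqueue(10) -> [43, 39, 10]
dequeue()->43, [39, 10]

Final queue: [39, 10]


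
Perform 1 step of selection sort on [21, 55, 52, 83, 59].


Initial: [21, 55, 52, 83, 59]
Step 1: min=21 at 0
  Swap: [21, 55, 52, 83, 59]

After 1 step: [21, 55, 52, 83, 59]


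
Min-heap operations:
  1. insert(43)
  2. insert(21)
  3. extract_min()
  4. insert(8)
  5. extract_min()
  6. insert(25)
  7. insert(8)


insert(43) -> [43]
insert(21) -> [21, 43]
extract_min()->21, [43]
insert(8) -> [8, 43]
extract_min()->8, [43]
insert(25) -> [25, 43]
insert(8) -> [8, 43, 25]

Final heap: [8, 43, 25]


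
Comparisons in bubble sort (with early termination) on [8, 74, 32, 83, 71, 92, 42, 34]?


Algorithm: bubble sort (with early termination)
Input: [8, 74, 32, 83, 71, 92, 42, 34]
Sorted: [8, 32, 34, 42, 71, 74, 83, 92]

27


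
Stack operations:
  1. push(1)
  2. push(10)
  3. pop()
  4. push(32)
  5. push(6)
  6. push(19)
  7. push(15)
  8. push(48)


push(1) -> [1]
push(10) -> [1, 10]
pop()->10, [1]
push(32) -> [1, 32]
push(6) -> [1, 32, 6]
push(19) -> [1, 32, 6, 19]
push(15) -> [1, 32, 6, 19, 15]
push(48) -> [1, 32, 6, 19, 15, 48]

Final stack: [1, 32, 6, 19, 15, 48]


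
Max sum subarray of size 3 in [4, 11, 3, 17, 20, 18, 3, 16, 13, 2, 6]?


[0:3]: 18
[1:4]: 31
[2:5]: 40
[3:6]: 55
[4:7]: 41
[5:8]: 37
[6:9]: 32
[7:10]: 31
[8:11]: 21

Max: 55 at [3:6]


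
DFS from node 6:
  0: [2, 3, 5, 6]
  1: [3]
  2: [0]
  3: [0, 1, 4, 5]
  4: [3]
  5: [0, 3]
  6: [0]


Visit 6, push [0]
Visit 0, push [5, 3, 2]
Visit 2, push []
Visit 3, push [5, 4, 1]
Visit 1, push []
Visit 4, push []
Visit 5, push []

DFS order: [6, 0, 2, 3, 1, 4, 5]


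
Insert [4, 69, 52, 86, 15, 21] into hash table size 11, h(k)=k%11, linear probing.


Insert 4: h=4 -> slot 4
Insert 69: h=3 -> slot 3
Insert 52: h=8 -> slot 8
Insert 86: h=9 -> slot 9
Insert 15: h=4, 1 probes -> slot 5
Insert 21: h=10 -> slot 10

Table: [None, None, None, 69, 4, 15, None, None, 52, 86, 21]


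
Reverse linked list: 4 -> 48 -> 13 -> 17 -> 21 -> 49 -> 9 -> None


Step 1: curr=4, set curr.next=prev(None) | reversed so far: 4
Step 2: curr=48, set curr.next=prev(4) | reversed so far: 48 -> 4
Step 3: curr=13, set curr.next=prev(48) | reversed so far: 13 -> 48 -> 4
Step 4: curr=17, set curr.next=prev(13) | reversed so far: 17 -> 13 -> 48 -> 4
Step 5: curr=21, set curr.next=prev(17) | reversed so far: 21 -> 17 -> 13 -> 48 -> 4
Step 6: curr=49, set curr.next=prev(21) | reversed so far: 49 -> 21 -> 17 -> 13 -> 48 -> 4
Step 7: curr=9, set curr.next=prev(49) | reversed so far: 9 -> 49 -> 21 -> 17 -> 13 -> 48 -> 4

9 -> 49 -> 21 -> 17 -> 13 -> 48 -> 4 -> None


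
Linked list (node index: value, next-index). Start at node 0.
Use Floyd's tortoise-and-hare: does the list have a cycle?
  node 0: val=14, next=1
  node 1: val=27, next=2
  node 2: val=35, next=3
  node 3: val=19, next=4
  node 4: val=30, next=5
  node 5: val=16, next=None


Floyd's tortoise (slow, +1) and hare (fast, +2):
  init: slow=0, fast=0
  step 1: slow=1, fast=2
  step 2: slow=2, fast=4
  step 3: fast 4->5->None, no cycle

Cycle: no


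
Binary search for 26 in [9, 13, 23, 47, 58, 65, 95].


Step 1: lo=0, hi=6, mid=3, val=47
Step 2: lo=0, hi=2, mid=1, val=13
Step 3: lo=2, hi=2, mid=2, val=23

Not found


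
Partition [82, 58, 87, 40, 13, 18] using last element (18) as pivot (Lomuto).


Pivot: 18
  13 <= 18: swap -> [13, 58, 87, 40, 82, 18]
Place pivot at 1: [13, 18, 87, 40, 82, 58]

Partitioned: [13, 18, 87, 40, 82, 58]


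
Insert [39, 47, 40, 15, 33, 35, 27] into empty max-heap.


Insert 39: [39]
Insert 47: [47, 39]
Insert 40: [47, 39, 40]
Insert 15: [47, 39, 40, 15]
Insert 33: [47, 39, 40, 15, 33]
Insert 35: [47, 39, 40, 15, 33, 35]
Insert 27: [47, 39, 40, 15, 33, 35, 27]

Final heap: [47, 39, 40, 15, 33, 35, 27]


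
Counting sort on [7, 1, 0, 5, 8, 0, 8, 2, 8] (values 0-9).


Input: [7, 1, 0, 5, 8, 0, 8, 2, 8]
Counts: [2, 1, 1, 0, 0, 1, 0, 1, 3, 0]

Sorted: [0, 0, 1, 2, 5, 7, 8, 8, 8]


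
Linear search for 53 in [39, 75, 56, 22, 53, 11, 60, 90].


i=0: 39!=53
i=1: 75!=53
i=2: 56!=53
i=3: 22!=53
i=4: 53==53 found!

Found at 4, 5 comps


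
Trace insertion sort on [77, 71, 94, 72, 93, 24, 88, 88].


Initial: [77, 71, 94, 72, 93, 24, 88, 88]
Insert 71: [71, 77, 94, 72, 93, 24, 88, 88]
Insert 94: [71, 77, 94, 72, 93, 24, 88, 88]
Insert 72: [71, 72, 77, 94, 93, 24, 88, 88]
Insert 93: [71, 72, 77, 93, 94, 24, 88, 88]
Insert 24: [24, 71, 72, 77, 93, 94, 88, 88]
Insert 88: [24, 71, 72, 77, 88, 93, 94, 88]
Insert 88: [24, 71, 72, 77, 88, 88, 93, 94]

Sorted: [24, 71, 72, 77, 88, 88, 93, 94]


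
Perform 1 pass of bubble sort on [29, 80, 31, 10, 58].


Initial: [29, 80, 31, 10, 58]
Pass 1: [29, 31, 10, 58, 80] (3 swaps)

After 1 pass: [29, 31, 10, 58, 80]


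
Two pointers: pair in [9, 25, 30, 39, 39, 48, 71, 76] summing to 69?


lo=0(9)+hi=7(76)=85
lo=0(9)+hi=6(71)=80
lo=0(9)+hi=5(48)=57
lo=1(25)+hi=5(48)=73
lo=1(25)+hi=4(39)=64
lo=2(30)+hi=4(39)=69

Yes: 30+39=69


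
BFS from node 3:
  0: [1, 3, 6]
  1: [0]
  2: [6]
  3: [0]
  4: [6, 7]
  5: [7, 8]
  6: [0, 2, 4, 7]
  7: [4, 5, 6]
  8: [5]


Visit 3, enqueue [0]
Visit 0, enqueue [1, 6]
Visit 1, enqueue []
Visit 6, enqueue [2, 4, 7]
Visit 2, enqueue []
Visit 4, enqueue []
Visit 7, enqueue [5]
Visit 5, enqueue [8]
Visit 8, enqueue []

BFS order: [3, 0, 1, 6, 2, 4, 7, 5, 8]


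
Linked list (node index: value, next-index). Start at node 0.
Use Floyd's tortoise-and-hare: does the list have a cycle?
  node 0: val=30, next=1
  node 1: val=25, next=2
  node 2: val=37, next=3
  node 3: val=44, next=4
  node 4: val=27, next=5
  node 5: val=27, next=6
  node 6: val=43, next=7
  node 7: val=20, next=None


Floyd's tortoise (slow, +1) and hare (fast, +2):
  init: slow=0, fast=0
  step 1: slow=1, fast=2
  step 2: slow=2, fast=4
  step 3: slow=3, fast=6
  step 4: fast 6->7->None, no cycle

Cycle: no


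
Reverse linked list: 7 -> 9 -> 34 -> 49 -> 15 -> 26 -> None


Step 1: curr=7, set curr.next=prev(None) | reversed so far: 7
Step 2: curr=9, set curr.next=prev(7) | reversed so far: 9 -> 7
Step 3: curr=34, set curr.next=prev(9) | reversed so far: 34 -> 9 -> 7
Step 4: curr=49, set curr.next=prev(34) | reversed so far: 49 -> 34 -> 9 -> 7
Step 5: curr=15, set curr.next=prev(49) | reversed so far: 15 -> 49 -> 34 -> 9 -> 7
Step 6: curr=26, set curr.next=prev(15) | reversed so far: 26 -> 15 -> 49 -> 34 -> 9 -> 7

26 -> 15 -> 49 -> 34 -> 9 -> 7 -> None


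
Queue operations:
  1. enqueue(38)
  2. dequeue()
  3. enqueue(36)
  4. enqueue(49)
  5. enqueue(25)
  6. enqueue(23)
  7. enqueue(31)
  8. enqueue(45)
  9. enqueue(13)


enqueue(38) -> [38]
dequeue()->38, []
enqueue(36) -> [36]
enqueue(49) -> [36, 49]
enqueue(25) -> [36, 49, 25]
enqueue(23) -> [36, 49, 25, 23]
enqueue(31) -> [36, 49, 25, 23, 31]
enqueue(45) -> [36, 49, 25, 23, 31, 45]
enqueue(13) -> [36, 49, 25, 23, 31, 45, 13]

Final queue: [36, 49, 25, 23, 31, 45, 13]


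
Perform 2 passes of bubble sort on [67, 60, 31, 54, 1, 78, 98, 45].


Initial: [67, 60, 31, 54, 1, 78, 98, 45]
Pass 1: [60, 31, 54, 1, 67, 78, 45, 98] (5 swaps)
Pass 2: [31, 54, 1, 60, 67, 45, 78, 98] (4 swaps)

After 2 passes: [31, 54, 1, 60, 67, 45, 78, 98]


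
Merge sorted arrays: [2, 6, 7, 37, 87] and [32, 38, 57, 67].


Take 2 from A
Take 6 from A
Take 7 from A
Take 32 from B
Take 37 from A
Take 38 from B
Take 57 from B
Take 67 from B

Merged: [2, 6, 7, 32, 37, 38, 57, 67, 87]


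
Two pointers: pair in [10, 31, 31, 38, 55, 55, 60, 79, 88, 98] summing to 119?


lo=0(10)+hi=9(98)=108
lo=1(31)+hi=9(98)=129
lo=1(31)+hi=8(88)=119

Yes: 31+88=119


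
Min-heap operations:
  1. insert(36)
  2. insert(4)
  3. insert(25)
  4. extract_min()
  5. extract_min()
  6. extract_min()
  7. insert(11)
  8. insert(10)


insert(36) -> [36]
insert(4) -> [4, 36]
insert(25) -> [4, 36, 25]
extract_min()->4, [25, 36]
extract_min()->25, [36]
extract_min()->36, []
insert(11) -> [11]
insert(10) -> [10, 11]

Final heap: [10, 11]
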